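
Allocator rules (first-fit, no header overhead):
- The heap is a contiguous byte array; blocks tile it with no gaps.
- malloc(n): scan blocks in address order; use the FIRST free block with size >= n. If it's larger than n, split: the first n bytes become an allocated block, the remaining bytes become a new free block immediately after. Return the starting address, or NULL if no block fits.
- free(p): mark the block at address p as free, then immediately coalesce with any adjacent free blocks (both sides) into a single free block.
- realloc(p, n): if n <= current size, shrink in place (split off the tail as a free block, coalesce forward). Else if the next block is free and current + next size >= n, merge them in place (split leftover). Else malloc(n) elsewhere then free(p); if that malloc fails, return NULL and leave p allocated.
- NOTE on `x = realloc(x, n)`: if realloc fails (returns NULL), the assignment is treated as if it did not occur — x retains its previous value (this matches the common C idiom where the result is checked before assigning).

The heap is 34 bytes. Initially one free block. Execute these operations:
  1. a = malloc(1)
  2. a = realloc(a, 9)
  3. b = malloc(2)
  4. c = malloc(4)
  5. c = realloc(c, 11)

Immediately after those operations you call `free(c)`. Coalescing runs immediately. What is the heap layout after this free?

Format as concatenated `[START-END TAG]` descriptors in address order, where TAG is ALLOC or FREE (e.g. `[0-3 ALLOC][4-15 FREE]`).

Answer: [0-8 ALLOC][9-10 ALLOC][11-33 FREE]

Derivation:
Op 1: a = malloc(1) -> a = 0; heap: [0-0 ALLOC][1-33 FREE]
Op 2: a = realloc(a, 9) -> a = 0; heap: [0-8 ALLOC][9-33 FREE]
Op 3: b = malloc(2) -> b = 9; heap: [0-8 ALLOC][9-10 ALLOC][11-33 FREE]
Op 4: c = malloc(4) -> c = 11; heap: [0-8 ALLOC][9-10 ALLOC][11-14 ALLOC][15-33 FREE]
Op 5: c = realloc(c, 11) -> c = 11; heap: [0-8 ALLOC][9-10 ALLOC][11-21 ALLOC][22-33 FREE]
free(c): c = 11 -> block [11-21 ALLOC]; mark free, coalesce with adjacent free neighbors -> [0-8 ALLOC][9-10 ALLOC][11-33 FREE]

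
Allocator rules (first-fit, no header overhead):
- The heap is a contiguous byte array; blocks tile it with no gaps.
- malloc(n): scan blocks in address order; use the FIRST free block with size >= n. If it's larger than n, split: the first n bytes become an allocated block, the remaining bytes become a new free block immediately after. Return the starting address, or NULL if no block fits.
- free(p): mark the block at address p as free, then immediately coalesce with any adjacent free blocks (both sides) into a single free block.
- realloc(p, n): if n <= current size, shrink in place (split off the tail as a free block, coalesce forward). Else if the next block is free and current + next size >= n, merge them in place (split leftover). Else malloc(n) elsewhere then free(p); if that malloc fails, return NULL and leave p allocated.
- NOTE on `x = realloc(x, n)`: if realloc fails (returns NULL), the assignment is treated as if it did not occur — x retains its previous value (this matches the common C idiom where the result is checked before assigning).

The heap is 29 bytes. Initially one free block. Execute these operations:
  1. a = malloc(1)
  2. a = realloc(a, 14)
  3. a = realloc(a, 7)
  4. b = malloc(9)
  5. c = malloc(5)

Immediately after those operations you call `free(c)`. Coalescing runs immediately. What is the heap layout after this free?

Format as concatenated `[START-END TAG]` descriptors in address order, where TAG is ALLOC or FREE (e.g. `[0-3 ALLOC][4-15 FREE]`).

Answer: [0-6 ALLOC][7-15 ALLOC][16-28 FREE]

Derivation:
Op 1: a = malloc(1) -> a = 0; heap: [0-0 ALLOC][1-28 FREE]
Op 2: a = realloc(a, 14) -> a = 0; heap: [0-13 ALLOC][14-28 FREE]
Op 3: a = realloc(a, 7) -> a = 0; heap: [0-6 ALLOC][7-28 FREE]
Op 4: b = malloc(9) -> b = 7; heap: [0-6 ALLOC][7-15 ALLOC][16-28 FREE]
Op 5: c = malloc(5) -> c = 16; heap: [0-6 ALLOC][7-15 ALLOC][16-20 ALLOC][21-28 FREE]
free(c): c = 16 -> block [16-20 ALLOC]; mark free, coalesce with adjacent free neighbors -> [0-6 ALLOC][7-15 ALLOC][16-28 FREE]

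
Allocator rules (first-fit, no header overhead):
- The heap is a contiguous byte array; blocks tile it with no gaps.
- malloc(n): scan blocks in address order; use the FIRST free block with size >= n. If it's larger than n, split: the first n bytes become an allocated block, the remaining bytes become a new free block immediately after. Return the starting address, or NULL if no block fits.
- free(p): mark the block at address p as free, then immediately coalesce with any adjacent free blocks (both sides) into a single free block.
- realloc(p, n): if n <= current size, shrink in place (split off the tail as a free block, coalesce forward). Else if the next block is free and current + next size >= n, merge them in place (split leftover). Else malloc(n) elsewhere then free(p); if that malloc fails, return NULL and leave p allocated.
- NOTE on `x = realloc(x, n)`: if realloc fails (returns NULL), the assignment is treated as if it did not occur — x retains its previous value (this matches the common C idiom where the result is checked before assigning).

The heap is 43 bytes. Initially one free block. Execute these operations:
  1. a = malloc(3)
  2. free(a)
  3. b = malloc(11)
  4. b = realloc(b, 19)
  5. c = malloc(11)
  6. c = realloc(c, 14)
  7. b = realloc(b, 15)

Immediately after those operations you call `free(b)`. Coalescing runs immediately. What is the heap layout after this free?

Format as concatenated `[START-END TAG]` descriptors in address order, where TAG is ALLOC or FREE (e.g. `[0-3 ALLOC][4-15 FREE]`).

Answer: [0-18 FREE][19-32 ALLOC][33-42 FREE]

Derivation:
Op 1: a = malloc(3) -> a = 0; heap: [0-2 ALLOC][3-42 FREE]
Op 2: free(a) -> (freed a); heap: [0-42 FREE]
Op 3: b = malloc(11) -> b = 0; heap: [0-10 ALLOC][11-42 FREE]
Op 4: b = realloc(b, 19) -> b = 0; heap: [0-18 ALLOC][19-42 FREE]
Op 5: c = malloc(11) -> c = 19; heap: [0-18 ALLOC][19-29 ALLOC][30-42 FREE]
Op 6: c = realloc(c, 14) -> c = 19; heap: [0-18 ALLOC][19-32 ALLOC][33-42 FREE]
Op 7: b = realloc(b, 15) -> b = 0; heap: [0-14 ALLOC][15-18 FREE][19-32 ALLOC][33-42 FREE]
free(b): b = 0 -> block [0-14 ALLOC]; mark free, coalesce with adjacent free neighbors -> [0-18 FREE][19-32 ALLOC][33-42 FREE]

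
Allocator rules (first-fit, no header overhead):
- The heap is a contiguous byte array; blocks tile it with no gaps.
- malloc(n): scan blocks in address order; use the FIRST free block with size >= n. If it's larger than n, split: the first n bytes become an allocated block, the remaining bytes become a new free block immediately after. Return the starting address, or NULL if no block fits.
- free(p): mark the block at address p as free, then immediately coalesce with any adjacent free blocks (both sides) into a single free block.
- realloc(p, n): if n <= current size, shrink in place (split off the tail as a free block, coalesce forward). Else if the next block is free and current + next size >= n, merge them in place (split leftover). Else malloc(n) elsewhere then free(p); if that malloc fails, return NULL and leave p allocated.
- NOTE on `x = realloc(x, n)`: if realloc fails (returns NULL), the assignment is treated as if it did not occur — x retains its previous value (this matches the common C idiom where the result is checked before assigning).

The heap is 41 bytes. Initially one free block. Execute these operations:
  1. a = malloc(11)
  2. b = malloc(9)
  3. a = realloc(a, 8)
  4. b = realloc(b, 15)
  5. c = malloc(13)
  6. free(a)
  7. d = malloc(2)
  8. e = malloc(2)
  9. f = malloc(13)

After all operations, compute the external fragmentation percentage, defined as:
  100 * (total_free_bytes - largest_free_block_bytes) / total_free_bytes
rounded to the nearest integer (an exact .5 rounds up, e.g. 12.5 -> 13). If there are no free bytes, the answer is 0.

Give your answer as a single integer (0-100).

Op 1: a = malloc(11) -> a = 0; heap: [0-10 ALLOC][11-40 FREE]
Op 2: b = malloc(9) -> b = 11; heap: [0-10 ALLOC][11-19 ALLOC][20-40 FREE]
Op 3: a = realloc(a, 8) -> a = 0; heap: [0-7 ALLOC][8-10 FREE][11-19 ALLOC][20-40 FREE]
Op 4: b = realloc(b, 15) -> b = 11; heap: [0-7 ALLOC][8-10 FREE][11-25 ALLOC][26-40 FREE]
Op 5: c = malloc(13) -> c = 26; heap: [0-7 ALLOC][8-10 FREE][11-25 ALLOC][26-38 ALLOC][39-40 FREE]
Op 6: free(a) -> (freed a); heap: [0-10 FREE][11-25 ALLOC][26-38 ALLOC][39-40 FREE]
Op 7: d = malloc(2) -> d = 0; heap: [0-1 ALLOC][2-10 FREE][11-25 ALLOC][26-38 ALLOC][39-40 FREE]
Op 8: e = malloc(2) -> e = 2; heap: [0-1 ALLOC][2-3 ALLOC][4-10 FREE][11-25 ALLOC][26-38 ALLOC][39-40 FREE]
Op 9: f = malloc(13) -> f = NULL; heap: [0-1 ALLOC][2-3 ALLOC][4-10 FREE][11-25 ALLOC][26-38 ALLOC][39-40 FREE]
Free blocks: [7 2] total_free=9 largest=7 -> 100*(9-7)/9 = 200/9 ≈ 22.222 -> rounds to 22

Answer: 22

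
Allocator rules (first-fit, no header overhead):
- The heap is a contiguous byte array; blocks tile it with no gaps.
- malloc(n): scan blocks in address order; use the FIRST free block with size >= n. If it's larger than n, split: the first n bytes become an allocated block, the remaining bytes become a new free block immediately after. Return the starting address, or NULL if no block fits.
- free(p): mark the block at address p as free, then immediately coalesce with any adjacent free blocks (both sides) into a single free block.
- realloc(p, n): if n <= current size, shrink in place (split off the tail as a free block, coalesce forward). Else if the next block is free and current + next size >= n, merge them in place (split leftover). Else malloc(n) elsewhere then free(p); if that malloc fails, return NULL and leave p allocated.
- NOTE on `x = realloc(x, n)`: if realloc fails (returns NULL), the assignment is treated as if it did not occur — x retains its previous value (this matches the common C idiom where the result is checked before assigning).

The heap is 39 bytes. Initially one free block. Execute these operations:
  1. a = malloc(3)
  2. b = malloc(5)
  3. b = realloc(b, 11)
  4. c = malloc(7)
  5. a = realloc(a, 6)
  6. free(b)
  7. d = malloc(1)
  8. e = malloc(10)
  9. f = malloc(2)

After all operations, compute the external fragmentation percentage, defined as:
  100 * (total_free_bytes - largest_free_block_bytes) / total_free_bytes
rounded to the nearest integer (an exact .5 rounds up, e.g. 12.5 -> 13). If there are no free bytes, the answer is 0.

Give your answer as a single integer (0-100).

Op 1: a = malloc(3) -> a = 0; heap: [0-2 ALLOC][3-38 FREE]
Op 2: b = malloc(5) -> b = 3; heap: [0-2 ALLOC][3-7 ALLOC][8-38 FREE]
Op 3: b = realloc(b, 11) -> b = 3; heap: [0-2 ALLOC][3-13 ALLOC][14-38 FREE]
Op 4: c = malloc(7) -> c = 14; heap: [0-2 ALLOC][3-13 ALLOC][14-20 ALLOC][21-38 FREE]
Op 5: a = realloc(a, 6) -> a = 21; heap: [0-2 FREE][3-13 ALLOC][14-20 ALLOC][21-26 ALLOC][27-38 FREE]
Op 6: free(b) -> (freed b); heap: [0-13 FREE][14-20 ALLOC][21-26 ALLOC][27-38 FREE]
Op 7: d = malloc(1) -> d = 0; heap: [0-0 ALLOC][1-13 FREE][14-20 ALLOC][21-26 ALLOC][27-38 FREE]
Op 8: e = malloc(10) -> e = 1; heap: [0-0 ALLOC][1-10 ALLOC][11-13 FREE][14-20 ALLOC][21-26 ALLOC][27-38 FREE]
Op 9: f = malloc(2) -> f = 11; heap: [0-0 ALLOC][1-10 ALLOC][11-12 ALLOC][13-13 FREE][14-20 ALLOC][21-26 ALLOC][27-38 FREE]
Free blocks: [1 12] total_free=13 largest=12 -> 100*(13-12)/13 = 100/13 ≈ 7.692 -> rounds to 8

Answer: 8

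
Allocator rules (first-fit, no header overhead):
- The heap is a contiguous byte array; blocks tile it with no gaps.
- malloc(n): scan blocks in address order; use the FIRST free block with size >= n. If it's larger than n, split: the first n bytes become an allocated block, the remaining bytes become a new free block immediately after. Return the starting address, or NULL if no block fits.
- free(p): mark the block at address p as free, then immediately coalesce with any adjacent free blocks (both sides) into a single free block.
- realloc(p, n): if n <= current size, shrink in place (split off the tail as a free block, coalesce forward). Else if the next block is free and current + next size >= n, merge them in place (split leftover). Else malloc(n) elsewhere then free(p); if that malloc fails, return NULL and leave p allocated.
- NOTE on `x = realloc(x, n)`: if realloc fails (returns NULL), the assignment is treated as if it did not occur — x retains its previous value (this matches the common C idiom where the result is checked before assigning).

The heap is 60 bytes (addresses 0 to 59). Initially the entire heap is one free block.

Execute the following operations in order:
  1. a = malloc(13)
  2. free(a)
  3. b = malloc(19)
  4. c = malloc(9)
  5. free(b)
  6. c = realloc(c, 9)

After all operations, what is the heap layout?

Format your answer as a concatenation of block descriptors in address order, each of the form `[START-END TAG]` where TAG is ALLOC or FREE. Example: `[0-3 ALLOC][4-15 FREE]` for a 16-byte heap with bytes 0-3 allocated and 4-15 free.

Op 1: a = malloc(13) -> a = 0; heap: [0-12 ALLOC][13-59 FREE]
Op 2: free(a) -> (freed a); heap: [0-59 FREE]
Op 3: b = malloc(19) -> b = 0; heap: [0-18 ALLOC][19-59 FREE]
Op 4: c = malloc(9) -> c = 19; heap: [0-18 ALLOC][19-27 ALLOC][28-59 FREE]
Op 5: free(b) -> (freed b); heap: [0-18 FREE][19-27 ALLOC][28-59 FREE]
Op 6: c = realloc(c, 9) -> c = 19; heap: [0-18 FREE][19-27 ALLOC][28-59 FREE]

Answer: [0-18 FREE][19-27 ALLOC][28-59 FREE]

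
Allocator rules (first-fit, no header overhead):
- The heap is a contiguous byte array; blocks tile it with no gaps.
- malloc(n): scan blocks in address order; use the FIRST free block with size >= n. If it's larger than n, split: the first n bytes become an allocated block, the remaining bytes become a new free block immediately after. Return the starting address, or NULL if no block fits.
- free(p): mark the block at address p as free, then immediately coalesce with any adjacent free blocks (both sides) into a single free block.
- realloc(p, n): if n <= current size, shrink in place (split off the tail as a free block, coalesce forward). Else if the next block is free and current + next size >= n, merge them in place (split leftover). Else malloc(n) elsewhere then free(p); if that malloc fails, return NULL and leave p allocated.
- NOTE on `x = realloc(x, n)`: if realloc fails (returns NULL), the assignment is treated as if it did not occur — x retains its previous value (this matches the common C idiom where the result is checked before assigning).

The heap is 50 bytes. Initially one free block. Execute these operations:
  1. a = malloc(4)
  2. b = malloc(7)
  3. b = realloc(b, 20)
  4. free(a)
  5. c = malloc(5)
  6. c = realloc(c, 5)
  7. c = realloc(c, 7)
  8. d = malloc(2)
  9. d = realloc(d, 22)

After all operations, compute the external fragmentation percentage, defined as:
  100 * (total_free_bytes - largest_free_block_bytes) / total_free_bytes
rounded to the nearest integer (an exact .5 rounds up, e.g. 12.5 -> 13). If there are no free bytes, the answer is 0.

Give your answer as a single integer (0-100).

Op 1: a = malloc(4) -> a = 0; heap: [0-3 ALLOC][4-49 FREE]
Op 2: b = malloc(7) -> b = 4; heap: [0-3 ALLOC][4-10 ALLOC][11-49 FREE]
Op 3: b = realloc(b, 20) -> b = 4; heap: [0-3 ALLOC][4-23 ALLOC][24-49 FREE]
Op 4: free(a) -> (freed a); heap: [0-3 FREE][4-23 ALLOC][24-49 FREE]
Op 5: c = malloc(5) -> c = 24; heap: [0-3 FREE][4-23 ALLOC][24-28 ALLOC][29-49 FREE]
Op 6: c = realloc(c, 5) -> c = 24; heap: [0-3 FREE][4-23 ALLOC][24-28 ALLOC][29-49 FREE]
Op 7: c = realloc(c, 7) -> c = 24; heap: [0-3 FREE][4-23 ALLOC][24-30 ALLOC][31-49 FREE]
Op 8: d = malloc(2) -> d = 0; heap: [0-1 ALLOC][2-3 FREE][4-23 ALLOC][24-30 ALLOC][31-49 FREE]
Op 9: d = realloc(d, 22) -> NULL (d unchanged); heap: [0-1 ALLOC][2-3 FREE][4-23 ALLOC][24-30 ALLOC][31-49 FREE]
Free blocks: [2 19] total_free=21 largest=19 -> 100*(21-19)/21 = 200/21 ≈ 9.524 -> rounds to 10

Answer: 10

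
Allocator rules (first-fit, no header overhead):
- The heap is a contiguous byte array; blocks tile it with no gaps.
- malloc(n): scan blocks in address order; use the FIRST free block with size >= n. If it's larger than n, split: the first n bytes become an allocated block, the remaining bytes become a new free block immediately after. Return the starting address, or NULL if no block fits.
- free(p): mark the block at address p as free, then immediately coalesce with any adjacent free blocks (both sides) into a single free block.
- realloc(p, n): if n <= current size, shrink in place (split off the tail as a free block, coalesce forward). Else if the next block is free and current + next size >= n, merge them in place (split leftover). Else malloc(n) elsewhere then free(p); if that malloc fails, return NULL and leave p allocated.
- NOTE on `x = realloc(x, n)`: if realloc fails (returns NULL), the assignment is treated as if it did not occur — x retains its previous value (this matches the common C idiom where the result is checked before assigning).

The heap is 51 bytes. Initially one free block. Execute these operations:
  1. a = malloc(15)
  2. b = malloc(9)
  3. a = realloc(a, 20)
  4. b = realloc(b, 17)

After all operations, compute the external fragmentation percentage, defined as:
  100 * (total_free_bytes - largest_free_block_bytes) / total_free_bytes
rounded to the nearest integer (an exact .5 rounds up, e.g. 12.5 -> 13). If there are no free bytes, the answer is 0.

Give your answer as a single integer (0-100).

Answer: 32

Derivation:
Op 1: a = malloc(15) -> a = 0; heap: [0-14 ALLOC][15-50 FREE]
Op 2: b = malloc(9) -> b = 15; heap: [0-14 ALLOC][15-23 ALLOC][24-50 FREE]
Op 3: a = realloc(a, 20) -> a = 24; heap: [0-14 FREE][15-23 ALLOC][24-43 ALLOC][44-50 FREE]
Op 4: b = realloc(b, 17) -> NULL (b unchanged); heap: [0-14 FREE][15-23 ALLOC][24-43 ALLOC][44-50 FREE]
Free blocks: [15 7] total_free=22 largest=15 -> 100*(22-15)/22 = 700/22 ≈ 31.818 -> rounds to 32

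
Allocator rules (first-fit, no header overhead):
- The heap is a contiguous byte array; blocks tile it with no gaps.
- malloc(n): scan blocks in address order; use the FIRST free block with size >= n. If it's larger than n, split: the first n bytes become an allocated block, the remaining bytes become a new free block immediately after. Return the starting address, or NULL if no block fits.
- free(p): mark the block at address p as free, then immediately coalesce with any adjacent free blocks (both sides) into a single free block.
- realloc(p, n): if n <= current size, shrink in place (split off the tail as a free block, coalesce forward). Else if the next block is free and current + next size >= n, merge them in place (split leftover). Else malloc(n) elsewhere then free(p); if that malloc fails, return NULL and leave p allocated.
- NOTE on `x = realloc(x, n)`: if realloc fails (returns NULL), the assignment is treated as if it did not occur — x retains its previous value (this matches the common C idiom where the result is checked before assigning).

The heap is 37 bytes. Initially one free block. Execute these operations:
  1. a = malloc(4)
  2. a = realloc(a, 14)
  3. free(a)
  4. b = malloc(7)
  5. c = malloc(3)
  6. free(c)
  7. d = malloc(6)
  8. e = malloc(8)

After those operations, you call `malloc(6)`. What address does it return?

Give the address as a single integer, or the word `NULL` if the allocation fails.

Op 1: a = malloc(4) -> a = 0; heap: [0-3 ALLOC][4-36 FREE]
Op 2: a = realloc(a, 14) -> a = 0; heap: [0-13 ALLOC][14-36 FREE]
Op 3: free(a) -> (freed a); heap: [0-36 FREE]
Op 4: b = malloc(7) -> b = 0; heap: [0-6 ALLOC][7-36 FREE]
Op 5: c = malloc(3) -> c = 7; heap: [0-6 ALLOC][7-9 ALLOC][10-36 FREE]
Op 6: free(c) -> (freed c); heap: [0-6 ALLOC][7-36 FREE]
Op 7: d = malloc(6) -> d = 7; heap: [0-6 ALLOC][7-12 ALLOC][13-36 FREE]
Op 8: e = malloc(8) -> e = 13; heap: [0-6 ALLOC][7-12 ALLOC][13-20 ALLOC][21-36 FREE]
malloc(6): first-fit scan over [0-6 ALLOC][7-12 ALLOC][13-20 ALLOC][21-36 FREE] -> 21

Answer: 21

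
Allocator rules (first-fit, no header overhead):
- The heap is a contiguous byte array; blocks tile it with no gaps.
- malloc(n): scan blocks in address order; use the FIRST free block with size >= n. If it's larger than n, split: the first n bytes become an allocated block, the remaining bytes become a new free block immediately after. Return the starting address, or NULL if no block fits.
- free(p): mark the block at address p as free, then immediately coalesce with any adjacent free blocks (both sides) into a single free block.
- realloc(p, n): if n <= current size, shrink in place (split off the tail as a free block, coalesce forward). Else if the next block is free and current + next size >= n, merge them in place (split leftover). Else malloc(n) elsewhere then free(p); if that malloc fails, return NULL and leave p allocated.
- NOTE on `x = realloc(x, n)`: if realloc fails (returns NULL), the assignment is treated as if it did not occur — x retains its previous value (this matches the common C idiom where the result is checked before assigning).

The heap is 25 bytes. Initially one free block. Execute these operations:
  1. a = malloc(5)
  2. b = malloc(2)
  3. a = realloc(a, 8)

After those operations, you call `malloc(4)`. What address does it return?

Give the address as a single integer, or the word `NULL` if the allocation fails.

Answer: 0

Derivation:
Op 1: a = malloc(5) -> a = 0; heap: [0-4 ALLOC][5-24 FREE]
Op 2: b = malloc(2) -> b = 5; heap: [0-4 ALLOC][5-6 ALLOC][7-24 FREE]
Op 3: a = realloc(a, 8) -> a = 7; heap: [0-4 FREE][5-6 ALLOC][7-14 ALLOC][15-24 FREE]
malloc(4): first-fit scan over [0-4 FREE][5-6 ALLOC][7-14 ALLOC][15-24 FREE] -> 0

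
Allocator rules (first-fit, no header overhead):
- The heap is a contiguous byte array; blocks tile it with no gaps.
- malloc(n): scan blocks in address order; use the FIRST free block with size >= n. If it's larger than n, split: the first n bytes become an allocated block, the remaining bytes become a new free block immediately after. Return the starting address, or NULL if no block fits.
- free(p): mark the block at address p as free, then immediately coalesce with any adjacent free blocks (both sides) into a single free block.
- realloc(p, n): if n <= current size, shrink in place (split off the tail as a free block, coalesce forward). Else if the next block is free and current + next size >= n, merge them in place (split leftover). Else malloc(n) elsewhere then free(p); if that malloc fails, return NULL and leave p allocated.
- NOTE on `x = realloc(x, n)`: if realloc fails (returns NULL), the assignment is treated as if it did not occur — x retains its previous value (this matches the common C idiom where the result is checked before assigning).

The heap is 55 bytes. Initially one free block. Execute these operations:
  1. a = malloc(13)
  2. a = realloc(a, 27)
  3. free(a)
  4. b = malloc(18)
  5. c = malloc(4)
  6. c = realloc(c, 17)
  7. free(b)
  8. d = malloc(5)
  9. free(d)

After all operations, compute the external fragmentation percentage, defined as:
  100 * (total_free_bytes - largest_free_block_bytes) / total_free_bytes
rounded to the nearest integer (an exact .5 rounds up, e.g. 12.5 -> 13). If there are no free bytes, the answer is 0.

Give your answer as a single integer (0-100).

Answer: 47

Derivation:
Op 1: a = malloc(13) -> a = 0; heap: [0-12 ALLOC][13-54 FREE]
Op 2: a = realloc(a, 27) -> a = 0; heap: [0-26 ALLOC][27-54 FREE]
Op 3: free(a) -> (freed a); heap: [0-54 FREE]
Op 4: b = malloc(18) -> b = 0; heap: [0-17 ALLOC][18-54 FREE]
Op 5: c = malloc(4) -> c = 18; heap: [0-17 ALLOC][18-21 ALLOC][22-54 FREE]
Op 6: c = realloc(c, 17) -> c = 18; heap: [0-17 ALLOC][18-34 ALLOC][35-54 FREE]
Op 7: free(b) -> (freed b); heap: [0-17 FREE][18-34 ALLOC][35-54 FREE]
Op 8: d = malloc(5) -> d = 0; heap: [0-4 ALLOC][5-17 FREE][18-34 ALLOC][35-54 FREE]
Op 9: free(d) -> (freed d); heap: [0-17 FREE][18-34 ALLOC][35-54 FREE]
Free blocks: [18 20] total_free=38 largest=20 -> 100*(38-20)/38 = 1800/38 ≈ 47.368 -> rounds to 47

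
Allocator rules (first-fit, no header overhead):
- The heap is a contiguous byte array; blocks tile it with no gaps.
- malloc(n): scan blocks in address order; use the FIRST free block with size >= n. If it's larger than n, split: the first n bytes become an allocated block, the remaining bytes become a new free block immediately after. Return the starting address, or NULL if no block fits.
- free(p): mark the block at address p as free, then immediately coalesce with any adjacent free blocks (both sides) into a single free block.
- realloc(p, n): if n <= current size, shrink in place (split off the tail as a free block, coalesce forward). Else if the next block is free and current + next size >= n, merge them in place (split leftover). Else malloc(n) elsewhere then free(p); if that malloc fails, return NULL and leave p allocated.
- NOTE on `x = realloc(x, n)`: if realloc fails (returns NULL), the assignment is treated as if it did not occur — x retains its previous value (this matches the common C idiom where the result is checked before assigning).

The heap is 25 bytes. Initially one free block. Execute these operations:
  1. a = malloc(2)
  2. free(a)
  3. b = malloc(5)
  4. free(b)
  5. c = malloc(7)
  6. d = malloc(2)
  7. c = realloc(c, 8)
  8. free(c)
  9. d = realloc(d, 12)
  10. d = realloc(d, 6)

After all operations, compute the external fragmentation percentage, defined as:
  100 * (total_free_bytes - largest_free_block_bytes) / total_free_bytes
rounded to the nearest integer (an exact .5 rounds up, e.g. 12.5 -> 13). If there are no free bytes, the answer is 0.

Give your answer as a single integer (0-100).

Answer: 37

Derivation:
Op 1: a = malloc(2) -> a = 0; heap: [0-1 ALLOC][2-24 FREE]
Op 2: free(a) -> (freed a); heap: [0-24 FREE]
Op 3: b = malloc(5) -> b = 0; heap: [0-4 ALLOC][5-24 FREE]
Op 4: free(b) -> (freed b); heap: [0-24 FREE]
Op 5: c = malloc(7) -> c = 0; heap: [0-6 ALLOC][7-24 FREE]
Op 6: d = malloc(2) -> d = 7; heap: [0-6 ALLOC][7-8 ALLOC][9-24 FREE]
Op 7: c = realloc(c, 8) -> c = 9; heap: [0-6 FREE][7-8 ALLOC][9-16 ALLOC][17-24 FREE]
Op 8: free(c) -> (freed c); heap: [0-6 FREE][7-8 ALLOC][9-24 FREE]
Op 9: d = realloc(d, 12) -> d = 7; heap: [0-6 FREE][7-18 ALLOC][19-24 FREE]
Op 10: d = realloc(d, 6) -> d = 7; heap: [0-6 FREE][7-12 ALLOC][13-24 FREE]
Free blocks: [7 12] total_free=19 largest=12 -> 100*(19-12)/19 = 700/19 ≈ 36.842 -> rounds to 37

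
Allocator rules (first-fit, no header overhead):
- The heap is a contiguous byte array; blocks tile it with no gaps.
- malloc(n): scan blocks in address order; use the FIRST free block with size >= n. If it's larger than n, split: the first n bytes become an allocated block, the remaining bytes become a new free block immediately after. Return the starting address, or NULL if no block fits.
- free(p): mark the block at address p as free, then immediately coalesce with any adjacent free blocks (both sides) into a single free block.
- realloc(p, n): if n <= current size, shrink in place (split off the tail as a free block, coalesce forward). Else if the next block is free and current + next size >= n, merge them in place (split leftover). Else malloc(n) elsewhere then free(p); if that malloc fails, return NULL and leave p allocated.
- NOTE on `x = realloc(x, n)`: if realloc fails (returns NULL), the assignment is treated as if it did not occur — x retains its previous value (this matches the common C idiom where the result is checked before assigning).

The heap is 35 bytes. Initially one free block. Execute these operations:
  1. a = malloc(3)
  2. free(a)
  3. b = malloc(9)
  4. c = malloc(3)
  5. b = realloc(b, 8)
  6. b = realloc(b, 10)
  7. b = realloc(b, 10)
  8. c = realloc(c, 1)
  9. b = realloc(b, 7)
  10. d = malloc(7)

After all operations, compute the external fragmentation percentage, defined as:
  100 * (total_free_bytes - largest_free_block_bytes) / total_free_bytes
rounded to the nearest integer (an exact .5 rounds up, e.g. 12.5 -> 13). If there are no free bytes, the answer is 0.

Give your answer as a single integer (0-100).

Op 1: a = malloc(3) -> a = 0; heap: [0-2 ALLOC][3-34 FREE]
Op 2: free(a) -> (freed a); heap: [0-34 FREE]
Op 3: b = malloc(9) -> b = 0; heap: [0-8 ALLOC][9-34 FREE]
Op 4: c = malloc(3) -> c = 9; heap: [0-8 ALLOC][9-11 ALLOC][12-34 FREE]
Op 5: b = realloc(b, 8) -> b = 0; heap: [0-7 ALLOC][8-8 FREE][9-11 ALLOC][12-34 FREE]
Op 6: b = realloc(b, 10) -> b = 12; heap: [0-8 FREE][9-11 ALLOC][12-21 ALLOC][22-34 FREE]
Op 7: b = realloc(b, 10) -> b = 12; heap: [0-8 FREE][9-11 ALLOC][12-21 ALLOC][22-34 FREE]
Op 8: c = realloc(c, 1) -> c = 9; heap: [0-8 FREE][9-9 ALLOC][10-11 FREE][12-21 ALLOC][22-34 FREE]
Op 9: b = realloc(b, 7) -> b = 12; heap: [0-8 FREE][9-9 ALLOC][10-11 FREE][12-18 ALLOC][19-34 FREE]
Op 10: d = malloc(7) -> d = 0; heap: [0-6 ALLOC][7-8 FREE][9-9 ALLOC][10-11 FREE][12-18 ALLOC][19-34 FREE]
Free blocks: [2 2 16] total_free=20 largest=16 -> 100*(20-16)/20 = 400/20 = 20

Answer: 20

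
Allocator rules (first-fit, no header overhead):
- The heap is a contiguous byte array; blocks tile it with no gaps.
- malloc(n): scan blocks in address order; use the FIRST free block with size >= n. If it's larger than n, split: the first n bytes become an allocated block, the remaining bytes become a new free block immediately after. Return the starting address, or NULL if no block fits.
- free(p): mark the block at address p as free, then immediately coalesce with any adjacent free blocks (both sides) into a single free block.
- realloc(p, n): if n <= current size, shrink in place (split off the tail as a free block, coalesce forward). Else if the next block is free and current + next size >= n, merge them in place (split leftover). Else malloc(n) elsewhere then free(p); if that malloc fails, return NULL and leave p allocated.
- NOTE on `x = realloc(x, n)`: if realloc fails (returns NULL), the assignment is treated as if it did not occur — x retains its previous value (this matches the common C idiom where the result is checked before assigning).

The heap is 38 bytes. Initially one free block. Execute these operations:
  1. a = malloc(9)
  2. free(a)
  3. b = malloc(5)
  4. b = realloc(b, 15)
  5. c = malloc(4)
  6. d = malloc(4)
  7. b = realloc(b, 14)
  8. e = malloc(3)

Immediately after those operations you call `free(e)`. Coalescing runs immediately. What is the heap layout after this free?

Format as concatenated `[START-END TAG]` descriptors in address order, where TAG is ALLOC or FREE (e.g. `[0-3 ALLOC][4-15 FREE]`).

Answer: [0-13 ALLOC][14-14 FREE][15-18 ALLOC][19-22 ALLOC][23-37 FREE]

Derivation:
Op 1: a = malloc(9) -> a = 0; heap: [0-8 ALLOC][9-37 FREE]
Op 2: free(a) -> (freed a); heap: [0-37 FREE]
Op 3: b = malloc(5) -> b = 0; heap: [0-4 ALLOC][5-37 FREE]
Op 4: b = realloc(b, 15) -> b = 0; heap: [0-14 ALLOC][15-37 FREE]
Op 5: c = malloc(4) -> c = 15; heap: [0-14 ALLOC][15-18 ALLOC][19-37 FREE]
Op 6: d = malloc(4) -> d = 19; heap: [0-14 ALLOC][15-18 ALLOC][19-22 ALLOC][23-37 FREE]
Op 7: b = realloc(b, 14) -> b = 0; heap: [0-13 ALLOC][14-14 FREE][15-18 ALLOC][19-22 ALLOC][23-37 FREE]
Op 8: e = malloc(3) -> e = 23; heap: [0-13 ALLOC][14-14 FREE][15-18 ALLOC][19-22 ALLOC][23-25 ALLOC][26-37 FREE]
free(e): e = 23 -> block [23-25 ALLOC]; mark free, coalesce with adjacent free neighbors -> [0-13 ALLOC][14-14 FREE][15-18 ALLOC][19-22 ALLOC][23-37 FREE]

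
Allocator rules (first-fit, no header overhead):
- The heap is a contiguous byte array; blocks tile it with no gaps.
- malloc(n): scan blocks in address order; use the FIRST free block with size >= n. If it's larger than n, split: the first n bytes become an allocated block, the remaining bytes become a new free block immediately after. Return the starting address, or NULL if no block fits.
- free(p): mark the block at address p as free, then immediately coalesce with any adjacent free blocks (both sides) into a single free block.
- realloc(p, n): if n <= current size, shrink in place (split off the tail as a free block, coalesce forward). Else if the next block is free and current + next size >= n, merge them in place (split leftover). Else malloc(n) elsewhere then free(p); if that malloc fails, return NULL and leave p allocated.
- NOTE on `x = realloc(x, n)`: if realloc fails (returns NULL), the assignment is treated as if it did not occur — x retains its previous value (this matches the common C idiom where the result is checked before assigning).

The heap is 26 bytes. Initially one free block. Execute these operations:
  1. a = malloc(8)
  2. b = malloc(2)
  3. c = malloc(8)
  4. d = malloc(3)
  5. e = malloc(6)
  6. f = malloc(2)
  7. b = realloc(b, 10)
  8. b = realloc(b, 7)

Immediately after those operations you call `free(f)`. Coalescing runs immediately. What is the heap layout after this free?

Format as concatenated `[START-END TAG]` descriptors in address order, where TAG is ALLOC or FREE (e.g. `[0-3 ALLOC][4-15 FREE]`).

Op 1: a = malloc(8) -> a = 0; heap: [0-7 ALLOC][8-25 FREE]
Op 2: b = malloc(2) -> b = 8; heap: [0-7 ALLOC][8-9 ALLOC][10-25 FREE]
Op 3: c = malloc(8) -> c = 10; heap: [0-7 ALLOC][8-9 ALLOC][10-17 ALLOC][18-25 FREE]
Op 4: d = malloc(3) -> d = 18; heap: [0-7 ALLOC][8-9 ALLOC][10-17 ALLOC][18-20 ALLOC][21-25 FREE]
Op 5: e = malloc(6) -> e = NULL; heap: [0-7 ALLOC][8-9 ALLOC][10-17 ALLOC][18-20 ALLOC][21-25 FREE]
Op 6: f = malloc(2) -> f = 21; heap: [0-7 ALLOC][8-9 ALLOC][10-17 ALLOC][18-20 ALLOC][21-22 ALLOC][23-25 FREE]
Op 7: b = realloc(b, 10) -> NULL (b unchanged); heap: [0-7 ALLOC][8-9 ALLOC][10-17 ALLOC][18-20 ALLOC][21-22 ALLOC][23-25 FREE]
Op 8: b = realloc(b, 7) -> NULL (b unchanged); heap: [0-7 ALLOC][8-9 ALLOC][10-17 ALLOC][18-20 ALLOC][21-22 ALLOC][23-25 FREE]
free(f): f = 21 -> block [21-22 ALLOC]; mark free, coalesce with adjacent free neighbors -> [0-7 ALLOC][8-9 ALLOC][10-17 ALLOC][18-20 ALLOC][21-25 FREE]

Answer: [0-7 ALLOC][8-9 ALLOC][10-17 ALLOC][18-20 ALLOC][21-25 FREE]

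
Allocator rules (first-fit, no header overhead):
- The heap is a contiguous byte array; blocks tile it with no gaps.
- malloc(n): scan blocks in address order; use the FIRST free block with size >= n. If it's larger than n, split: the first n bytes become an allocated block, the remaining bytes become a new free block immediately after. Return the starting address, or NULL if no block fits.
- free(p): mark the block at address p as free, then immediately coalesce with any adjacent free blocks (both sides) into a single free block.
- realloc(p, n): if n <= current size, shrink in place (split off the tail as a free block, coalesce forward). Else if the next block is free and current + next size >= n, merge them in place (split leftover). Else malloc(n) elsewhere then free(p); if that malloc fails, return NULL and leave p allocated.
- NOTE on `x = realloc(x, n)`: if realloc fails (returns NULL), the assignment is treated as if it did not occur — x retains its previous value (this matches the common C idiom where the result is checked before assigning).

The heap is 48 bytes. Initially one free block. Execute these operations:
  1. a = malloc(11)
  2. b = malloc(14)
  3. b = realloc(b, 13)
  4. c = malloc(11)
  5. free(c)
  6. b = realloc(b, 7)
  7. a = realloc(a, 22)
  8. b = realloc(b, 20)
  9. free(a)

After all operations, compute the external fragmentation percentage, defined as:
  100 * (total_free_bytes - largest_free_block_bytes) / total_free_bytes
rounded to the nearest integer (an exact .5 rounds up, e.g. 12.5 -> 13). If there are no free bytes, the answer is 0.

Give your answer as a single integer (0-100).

Answer: 27

Derivation:
Op 1: a = malloc(11) -> a = 0; heap: [0-10 ALLOC][11-47 FREE]
Op 2: b = malloc(14) -> b = 11; heap: [0-10 ALLOC][11-24 ALLOC][25-47 FREE]
Op 3: b = realloc(b, 13) -> b = 11; heap: [0-10 ALLOC][11-23 ALLOC][24-47 FREE]
Op 4: c = malloc(11) -> c = 24; heap: [0-10 ALLOC][11-23 ALLOC][24-34 ALLOC][35-47 FREE]
Op 5: free(c) -> (freed c); heap: [0-10 ALLOC][11-23 ALLOC][24-47 FREE]
Op 6: b = realloc(b, 7) -> b = 11; heap: [0-10 ALLOC][11-17 ALLOC][18-47 FREE]
Op 7: a = realloc(a, 22) -> a = 18; heap: [0-10 FREE][11-17 ALLOC][18-39 ALLOC][40-47 FREE]
Op 8: b = realloc(b, 20) -> NULL (b unchanged); heap: [0-10 FREE][11-17 ALLOC][18-39 ALLOC][40-47 FREE]
Op 9: free(a) -> (freed a); heap: [0-10 FREE][11-17 ALLOC][18-47 FREE]
Free blocks: [11 30] total_free=41 largest=30 -> 100*(41-30)/41 = 1100/41 ≈ 26.829 -> rounds to 27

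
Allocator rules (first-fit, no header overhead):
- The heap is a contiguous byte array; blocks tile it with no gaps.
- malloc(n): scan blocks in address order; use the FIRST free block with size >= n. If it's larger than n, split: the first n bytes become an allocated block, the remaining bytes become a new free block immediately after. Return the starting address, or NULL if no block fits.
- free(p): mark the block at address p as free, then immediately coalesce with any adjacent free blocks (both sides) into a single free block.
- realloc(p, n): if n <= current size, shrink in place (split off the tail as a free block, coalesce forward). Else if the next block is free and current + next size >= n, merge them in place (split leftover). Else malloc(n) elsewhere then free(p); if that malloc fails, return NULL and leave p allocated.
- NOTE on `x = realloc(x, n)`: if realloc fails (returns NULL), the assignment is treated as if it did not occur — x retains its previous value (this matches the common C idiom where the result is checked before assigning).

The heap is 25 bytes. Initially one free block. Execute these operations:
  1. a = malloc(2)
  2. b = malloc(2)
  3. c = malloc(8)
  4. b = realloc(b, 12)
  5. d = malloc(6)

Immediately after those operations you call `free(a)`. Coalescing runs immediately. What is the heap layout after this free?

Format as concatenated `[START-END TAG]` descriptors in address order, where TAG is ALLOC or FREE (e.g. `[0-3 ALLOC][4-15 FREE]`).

Answer: [0-3 FREE][4-11 ALLOC][12-23 ALLOC][24-24 FREE]

Derivation:
Op 1: a = malloc(2) -> a = 0; heap: [0-1 ALLOC][2-24 FREE]
Op 2: b = malloc(2) -> b = 2; heap: [0-1 ALLOC][2-3 ALLOC][4-24 FREE]
Op 3: c = malloc(8) -> c = 4; heap: [0-1 ALLOC][2-3 ALLOC][4-11 ALLOC][12-24 FREE]
Op 4: b = realloc(b, 12) -> b = 12; heap: [0-1 ALLOC][2-3 FREE][4-11 ALLOC][12-23 ALLOC][24-24 FREE]
Op 5: d = malloc(6) -> d = NULL; heap: [0-1 ALLOC][2-3 FREE][4-11 ALLOC][12-23 ALLOC][24-24 FREE]
free(a): a = 0 -> block [0-1 ALLOC]; mark free, coalesce with adjacent free neighbors -> [0-3 FREE][4-11 ALLOC][12-23 ALLOC][24-24 FREE]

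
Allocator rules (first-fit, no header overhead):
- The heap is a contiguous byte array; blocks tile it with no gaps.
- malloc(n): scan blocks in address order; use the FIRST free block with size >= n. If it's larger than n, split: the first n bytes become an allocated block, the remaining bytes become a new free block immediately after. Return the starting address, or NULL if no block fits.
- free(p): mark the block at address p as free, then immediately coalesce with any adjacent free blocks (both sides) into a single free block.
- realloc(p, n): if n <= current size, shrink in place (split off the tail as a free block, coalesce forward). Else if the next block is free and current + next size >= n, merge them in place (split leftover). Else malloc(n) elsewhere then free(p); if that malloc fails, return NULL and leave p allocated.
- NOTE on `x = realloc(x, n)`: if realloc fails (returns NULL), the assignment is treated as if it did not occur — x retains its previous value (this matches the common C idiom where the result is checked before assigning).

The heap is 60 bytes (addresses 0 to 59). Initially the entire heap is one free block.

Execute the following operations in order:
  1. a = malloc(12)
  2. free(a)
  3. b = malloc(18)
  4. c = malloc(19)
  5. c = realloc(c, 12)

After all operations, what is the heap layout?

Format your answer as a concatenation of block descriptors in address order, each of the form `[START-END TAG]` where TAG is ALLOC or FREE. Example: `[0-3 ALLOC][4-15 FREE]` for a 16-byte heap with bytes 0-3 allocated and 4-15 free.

Answer: [0-17 ALLOC][18-29 ALLOC][30-59 FREE]

Derivation:
Op 1: a = malloc(12) -> a = 0; heap: [0-11 ALLOC][12-59 FREE]
Op 2: free(a) -> (freed a); heap: [0-59 FREE]
Op 3: b = malloc(18) -> b = 0; heap: [0-17 ALLOC][18-59 FREE]
Op 4: c = malloc(19) -> c = 18; heap: [0-17 ALLOC][18-36 ALLOC][37-59 FREE]
Op 5: c = realloc(c, 12) -> c = 18; heap: [0-17 ALLOC][18-29 ALLOC][30-59 FREE]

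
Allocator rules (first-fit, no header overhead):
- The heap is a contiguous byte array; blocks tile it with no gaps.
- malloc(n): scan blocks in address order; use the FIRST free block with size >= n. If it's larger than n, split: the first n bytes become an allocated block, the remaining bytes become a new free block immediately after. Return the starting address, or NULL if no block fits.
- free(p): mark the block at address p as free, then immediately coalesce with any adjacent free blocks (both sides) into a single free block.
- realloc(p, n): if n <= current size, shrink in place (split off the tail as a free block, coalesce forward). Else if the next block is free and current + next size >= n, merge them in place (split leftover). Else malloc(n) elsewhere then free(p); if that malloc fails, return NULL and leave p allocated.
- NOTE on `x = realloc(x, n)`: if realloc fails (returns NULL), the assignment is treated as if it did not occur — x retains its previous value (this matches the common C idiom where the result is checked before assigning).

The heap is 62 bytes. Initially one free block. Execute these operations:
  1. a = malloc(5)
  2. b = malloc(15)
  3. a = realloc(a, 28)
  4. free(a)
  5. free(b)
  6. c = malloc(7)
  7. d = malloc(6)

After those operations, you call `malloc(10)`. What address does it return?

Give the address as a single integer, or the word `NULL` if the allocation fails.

Answer: 13

Derivation:
Op 1: a = malloc(5) -> a = 0; heap: [0-4 ALLOC][5-61 FREE]
Op 2: b = malloc(15) -> b = 5; heap: [0-4 ALLOC][5-19 ALLOC][20-61 FREE]
Op 3: a = realloc(a, 28) -> a = 20; heap: [0-4 FREE][5-19 ALLOC][20-47 ALLOC][48-61 FREE]
Op 4: free(a) -> (freed a); heap: [0-4 FREE][5-19 ALLOC][20-61 FREE]
Op 5: free(b) -> (freed b); heap: [0-61 FREE]
Op 6: c = malloc(7) -> c = 0; heap: [0-6 ALLOC][7-61 FREE]
Op 7: d = malloc(6) -> d = 7; heap: [0-6 ALLOC][7-12 ALLOC][13-61 FREE]
malloc(10): first-fit scan over [0-6 ALLOC][7-12 ALLOC][13-61 FREE] -> 13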